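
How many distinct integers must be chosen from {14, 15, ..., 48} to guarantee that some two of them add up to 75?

Two chosen integers sum to 75 exactly when both halves of some pair {x, 75−x} with 27 ≤ x ≤ 75−x ≤ 48 are chosen — 11 such pairs.
The remaining 13 elements (those with no distinct partner in range) can never complete a 75-sum, so the worst case takes all of them and one from each pair: 13 + 11 = 24.
By pigeonhole, the 25th integer has to be the second member of some pair, so 24 + 1 = 25.

25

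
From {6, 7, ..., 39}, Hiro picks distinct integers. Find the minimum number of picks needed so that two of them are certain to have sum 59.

Two chosen integers sum to 59 exactly when both halves of some pair {x, 59−x} with 20 ≤ x ≤ 59−x ≤ 39 are chosen — 10 such pairs.
The remaining 14 elements (those with no distinct partner in range) can never complete a 59-sum, so the worst case takes all of them and one from each pair: 14 + 10 = 24.
The 25th integer has to be the second member of some pair, so 24 + 1 = 25.

25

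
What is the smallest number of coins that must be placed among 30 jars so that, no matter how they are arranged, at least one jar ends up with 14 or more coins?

With 390 coins one could put exactly 13 in each of the 30 jars, and no jar would reach 14.
One more coin must land in a jar that already has 13, giving it 14.
So 30 × 13 + 1 = 391 coins are required.

391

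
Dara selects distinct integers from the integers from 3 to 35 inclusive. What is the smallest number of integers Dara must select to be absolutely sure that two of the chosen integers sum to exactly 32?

A set avoiding the sum 32 can contain at most one of each pair {x, 32−x}, plus the 7 elements whose complement lies outside the range or equal to its own complement.
The integers 16, …, 35 (20 of them) are such a set: any two sum to at least 16+17 = 33 > 32.
Pigeonhole: any 21st integer completes one of the 13 pairs, so 21 choices force a sum of 32.

21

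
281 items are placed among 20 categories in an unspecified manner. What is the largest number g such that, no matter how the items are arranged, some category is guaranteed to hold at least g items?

15

Pigeonhole: the 20 categories are the holes and the 281 items are the pigeons.
If every category held at most 14 items, the total would be at most 20 × 14 = 280, which is less than 281.
So some category holds at least ⌈281/20⌉ = 15 items.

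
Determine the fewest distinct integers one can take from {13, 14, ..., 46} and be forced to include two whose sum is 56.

Group the elements by complementary pair {x, 56−x}: {13,43}, {14,42}, {15,41}, …, giving 15 two-element pairs; the single value 28 (it cannot pair with itself since the integers are distinct); and 3 integers whose partner 56−x falls outside [13,46].
Treating each of those 19 groups as a pigeonhole, one can pick one integer per group — 19 integers — with no two summing to 56.
The 20th integer lands in an occupied pair, forcing a sum of 56.

20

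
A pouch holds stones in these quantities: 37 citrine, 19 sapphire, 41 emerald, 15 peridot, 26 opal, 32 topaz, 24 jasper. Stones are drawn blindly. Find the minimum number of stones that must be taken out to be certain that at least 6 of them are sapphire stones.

In the worst case for collecting sapphire stones, every non-sapphire stone comes out first.
There are 37 + 41 + 15 + 26 + 32 + 24 = 175 non-sapphire stones altogether.
After those, each further stone must be sapphire, so 175 + 6 = 181 draws guarantee 6 sapphire stones.

181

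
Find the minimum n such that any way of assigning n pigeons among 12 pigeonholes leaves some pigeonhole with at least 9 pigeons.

97

With 96 pigeons one could put exactly 8 in each of the 12 pigeonholes, and no pigeonhole would reach 9.
One more pigeon must land in a pigeonhole that already has 8, giving it 9.
So 12 × 8 + 1 = 97 pigeons are required.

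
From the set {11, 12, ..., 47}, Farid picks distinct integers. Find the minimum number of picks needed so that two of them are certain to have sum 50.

24

A set avoiding the sum 50 can contain at most one of each pair {x, 50−x}, plus the 9 elements whose complement lies outside the range or equal to its own complement.
The integers 25, …, 47 (23 of them) are such a set: any two sum to at least 25+26 = 51 > 50.
By pigeonhole, any 24th integer completes one of the 14 pairs, so 24 choices force a sum of 50.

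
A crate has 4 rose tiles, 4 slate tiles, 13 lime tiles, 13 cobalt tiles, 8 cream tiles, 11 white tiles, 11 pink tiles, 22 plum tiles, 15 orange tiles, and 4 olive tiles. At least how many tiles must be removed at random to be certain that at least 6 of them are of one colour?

By pigeonhole, put each drawn tile into a box by colour. The largest draw with every box below 6 takes min(count, 5) from each colour; colours with fewer than 5 contribute all they have.
Σ min(cᵢ, 5) = 4 + 4 + 5 + 5 + 5 + 5 + 5 + 5 + 5 + 4 = 47.
Draw number 47 + 1 = 48 must push one box to 6.

48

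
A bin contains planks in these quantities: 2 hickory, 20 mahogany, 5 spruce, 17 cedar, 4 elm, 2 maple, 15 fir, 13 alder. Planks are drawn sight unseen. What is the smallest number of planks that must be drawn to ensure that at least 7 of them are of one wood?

38

An adversary could hand out at most 6 planks per wood (4 woods run out sooner): 2 + 6 + 5 + 6 + 4 + 2 + 6 + 6 = 37 planks and still no wood has 7.
Pigeonhole: one more plank lands in a wood already at 6, so 38 draws are enough and 37 are not.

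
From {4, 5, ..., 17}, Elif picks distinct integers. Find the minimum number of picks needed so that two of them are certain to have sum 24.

10

Group the elements by complementary pair {x, 24−x}: {7,17}, {8,16}, {9,15}, …, giving 5 two-element pairs, the single value 12 (it cannot pair with itself since the integers are distinct), and 3 integers whose partner 24−x falls outside [4,17].
Treating each of those 9 groups as a pigeonhole, one can pick one integer per group — 9 integers — with no two summing to 24.
The 10th integer lands in an occupied pair, forcing a sum of 24.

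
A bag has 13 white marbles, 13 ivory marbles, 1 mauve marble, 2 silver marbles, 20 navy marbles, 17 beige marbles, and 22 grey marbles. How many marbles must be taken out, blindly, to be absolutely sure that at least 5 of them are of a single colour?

The 7 colours are the holes; the marbles drawn are the pigeons.
To avoid 5 of any one colour, the worst case takes at most 4 of each colour, or every marble of a colour that has fewer than 4.
That gives 4 + 4 + 1 + 2 + 4 + 4 + 4 = 23 marbles with no colour reaching 5.
The next marble forces some colour to 5, so 23 + 1 = 24.

24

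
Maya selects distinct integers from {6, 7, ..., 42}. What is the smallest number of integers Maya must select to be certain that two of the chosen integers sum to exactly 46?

Group the elements by complementary pair {x, 46−x}: {6,40}, {7,39}, {8,38}, …, giving 17 two-element pairs, the single value 23 (it cannot pair with itself since the integers are distinct), and 2 integers whose partner 46−x falls outside [6,42].
Treating each of those 20 groups as a pigeonhole, one can pick one integer per group — 20 integers — with no two summing to 46.
The 21st integer lands in an occupied pair, forcing a sum of 46.

21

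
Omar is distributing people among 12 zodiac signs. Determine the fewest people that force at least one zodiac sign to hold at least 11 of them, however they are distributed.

121

With 120 people one could put exactly 10 in each of the 12 zodiac signs, and no zodiac sign would reach 11.
One more person must land in a zodiac sign that already has 10, giving it 11.
So 12 × 10 + 1 = 121 people are required.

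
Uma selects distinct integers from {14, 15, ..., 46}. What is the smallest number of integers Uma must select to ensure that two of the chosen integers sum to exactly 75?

A set avoiding the sum 75 can contain at most one of each pair {x, 75−x}, plus the 15 elements whose complement lies outside the range.
The integers 14, …, 37 (24 of them) are such a set: any two sum to at least 14+15 = 29 and at most 36+37 = 73 < 75.
Any 25th integer completes one of the 9 pairs, so 25 choices force a sum of 75.

25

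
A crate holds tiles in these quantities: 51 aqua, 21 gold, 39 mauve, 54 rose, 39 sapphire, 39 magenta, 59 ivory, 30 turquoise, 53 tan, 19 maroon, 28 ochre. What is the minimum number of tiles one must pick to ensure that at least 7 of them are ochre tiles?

411

In the worst case for collecting ochre tiles, every non-ochre tile comes out first.
There are 51 + 21 + 39 + 54 + 39 + 39 + 59 + 30 + 53 + 19 = 404 non-ochre tiles altogether.
After those, each further tile must be ochre, so 404 + 7 = 411 draws guarantee 7 ochre tiles.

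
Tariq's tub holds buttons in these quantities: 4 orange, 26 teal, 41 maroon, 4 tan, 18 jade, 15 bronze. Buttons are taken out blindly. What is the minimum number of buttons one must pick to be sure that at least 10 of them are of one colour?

An adversary could hand out at most 9 buttons per colour (orange, tan run out sooner): 4 + 9 + 9 + 4 + 9 + 9 = 44 buttons and still no colour has 10.
By the pigeonhole principle, one more button lands in a colour already at 9, so 45 draws are enough and 44 are not.

45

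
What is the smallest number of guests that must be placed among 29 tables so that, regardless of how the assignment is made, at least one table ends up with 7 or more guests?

With 174 guests one could put exactly 6 in each of the 29 tables, and no table would reach 7.
One more guest must land in a table that already has 6, giving it 7.
So 29 × 6 + 1 = 175 guests are required.

175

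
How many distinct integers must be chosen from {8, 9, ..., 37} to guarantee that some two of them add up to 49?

18

A set avoiding the sum 49 can contain at most one of each pair {x, 49−x}, plus the 4 elements whose complement lies outside the range.
The integers 8, …, 24 (17 of them) are such a set: any two sum to at least 8+9 = 17 and at most 23+24 = 47 < 49.
By the pigeonhole principle, any 18th integer completes one of the 13 pairs, so 18 choices force a sum of 49.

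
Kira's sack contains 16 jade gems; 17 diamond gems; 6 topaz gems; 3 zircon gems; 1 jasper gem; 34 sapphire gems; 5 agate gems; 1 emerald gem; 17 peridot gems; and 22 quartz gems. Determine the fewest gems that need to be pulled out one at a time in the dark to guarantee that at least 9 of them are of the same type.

57

An adversary could hand out at most 8 gems per type (5 types run out sooner): 8 + 8 + 6 + 3 + 1 + 8 + 5 + 1 + 8 + 8 = 56 gems and still no type has 9.
By pigeonhole, one more gem lands in a type already at 8, so 57 draws are enough and 56 are not.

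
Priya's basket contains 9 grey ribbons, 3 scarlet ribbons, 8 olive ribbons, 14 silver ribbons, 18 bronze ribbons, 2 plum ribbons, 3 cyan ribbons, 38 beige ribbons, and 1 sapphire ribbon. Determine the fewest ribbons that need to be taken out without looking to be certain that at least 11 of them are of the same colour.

Put each drawn ribbon into a box by colour. The largest draw with every box below 11 takes min(count, 10) from each colour; colours with fewer than 10 contribute all they have.
Σ min(cᵢ, 10) = 9 + 3 + 8 + 10 + 10 + 2 + 3 + 10 + 1 = 56.
Draw number 56 + 1 = 57 must push one box to 11.

57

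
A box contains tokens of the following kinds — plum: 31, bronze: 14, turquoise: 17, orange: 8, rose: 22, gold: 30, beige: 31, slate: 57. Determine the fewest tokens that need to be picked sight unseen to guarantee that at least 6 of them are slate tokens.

In the worst case for collecting slate tokens, every non-slate token comes out first.
There are 31 + 14 + 17 + 8 + 22 + 30 + 31 = 153 non-slate tokens altogether.
After those, each further token must be slate, so 153 + 6 = 159 draws guarantee 6 slate tokens.

159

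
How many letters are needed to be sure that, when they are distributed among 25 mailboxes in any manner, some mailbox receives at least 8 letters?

176

With 175 letters one could put exactly 7 in each of the 25 mailboxes, and no mailbox would reach 8.
By pigeonhole, one more letter must land in a mailbox that already has 7, giving it 8.
So 25 × 7 + 1 = 176 letters are required.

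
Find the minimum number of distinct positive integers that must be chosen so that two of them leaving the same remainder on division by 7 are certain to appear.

8

The 7 residue classes mod 7 are the pigeonholes.
With 7 integers one could put 1 in each residue class and have no class reach 2.
The 8th integer pushes some class to 2, so 7·1 + 1 = 8.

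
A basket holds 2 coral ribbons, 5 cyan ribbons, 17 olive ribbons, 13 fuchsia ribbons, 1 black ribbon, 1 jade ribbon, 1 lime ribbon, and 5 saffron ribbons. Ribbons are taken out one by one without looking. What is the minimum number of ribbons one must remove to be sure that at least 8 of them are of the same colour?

The 8 colours are the holes; the ribbons drawn are the pigeons.
To avoid 8 of any one colour, the worst case takes at most 7 of each colour, or every ribbon of a colour that has fewer than 7.
That gives 2 + 5 + 7 + 7 + 1 + 1 + 1 + 5 = 29 ribbons with no colour reaching 8.
The next ribbon forces some colour to 8, so 29 + 1 = 30.

30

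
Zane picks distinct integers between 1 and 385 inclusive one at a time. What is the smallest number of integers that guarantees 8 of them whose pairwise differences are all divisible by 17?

Integers whose pairwise differences are multiples of 17 are exactly those sharing a remainder mod 17. By the pigeonhole principle, the 17 residue classes mod 17 are the pigeonholes.
With 119 integers one could put 7 in each residue class and have no class reach 8.
The 120th integer pushes some class to 8, so 17·7 + 1 = 120.

120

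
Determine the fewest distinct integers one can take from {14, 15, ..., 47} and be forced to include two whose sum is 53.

Group the elements by complementary pair {x, 53−x}: {14,39}, {15,38}, {16,37}, …, giving 13 two-element pairs and 8 integers whose partner 53−x falls outside [14,47].
Treating each of those 21 groups as a pigeonhole, one can pick one integer per group — 21 integers — with no two summing to 53.
The 22nd integer lands in an occupied pair, forcing a sum of 53.

22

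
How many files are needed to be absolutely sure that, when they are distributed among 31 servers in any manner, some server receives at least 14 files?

With 403 files one could put exactly 13 in each of the 31 servers, and no server would reach 14.
One more file must land in a server that already has 13, giving it 14.
So 31 × 13 + 1 = 404 files are required.

404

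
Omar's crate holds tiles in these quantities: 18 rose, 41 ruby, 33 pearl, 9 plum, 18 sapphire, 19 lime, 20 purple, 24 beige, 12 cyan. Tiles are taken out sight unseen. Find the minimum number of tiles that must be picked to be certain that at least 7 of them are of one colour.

An adversary could hand out at most 6 tiles per colour: 6 + 6 + 6 + 6 + 6 + 6 + 6 + 6 + 6 = 54 tiles and still no colour has 7.
One more tile lands in a colour already at 6, so 55 draws are enough and 54 are not.

55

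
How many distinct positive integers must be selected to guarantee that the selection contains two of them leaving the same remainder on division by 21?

By the pigeonhole principle, the 21 residue classes mod 21 are the pigeonholes.
With 21 integers one could put 1 in each residue class and have no class reach 2.
The 22nd integer pushes some class to 2, so 21·1 + 1 = 22.

22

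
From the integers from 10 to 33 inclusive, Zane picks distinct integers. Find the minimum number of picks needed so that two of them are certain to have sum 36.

Group the elements by complementary pair {x, 36−x}: {10,26}, {11,25}, {12,24}, …, giving 8 two-element pairs, the single value 18 (it cannot pair with itself since the integers are distinct), and 7 integers whose partner 36−x falls outside [10,33].
Treating each of those 16 groups as a pigeonhole, one can pick one integer per group — 16 integers — with no two summing to 36.
The 17th integer lands in an occupied pair, forcing a sum of 36.

17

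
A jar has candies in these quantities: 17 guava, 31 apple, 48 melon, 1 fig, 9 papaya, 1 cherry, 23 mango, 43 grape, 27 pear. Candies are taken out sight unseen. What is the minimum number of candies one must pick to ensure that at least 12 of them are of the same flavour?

78

The 9 flavours are the holes; the candies drawn are the pigeons.
To avoid 12 of any one flavour, the worst case takes at most 11 of each flavour, or every candy of a flavour that has fewer than 11.
That gives 11 + 11 + 11 + 1 + 9 + 1 + 11 + 11 + 11 = 77 candies with no flavour reaching 12.
The next candy forces some flavour to 12, so 77 + 1 = 78.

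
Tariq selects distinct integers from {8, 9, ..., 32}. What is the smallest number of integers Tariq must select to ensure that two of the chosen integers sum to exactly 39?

A set avoiding the sum 39 can contain at most one of each pair {x, 39−x}, plus the 1 element whose complement lies outside the range.
The integers 20, …, 32 (13 of them) are such a set: any two sum to at least 20+21 = 41 > 39.
Any 14th integer completes one of the 12 pairs, so 14 choices force a sum of 39.

14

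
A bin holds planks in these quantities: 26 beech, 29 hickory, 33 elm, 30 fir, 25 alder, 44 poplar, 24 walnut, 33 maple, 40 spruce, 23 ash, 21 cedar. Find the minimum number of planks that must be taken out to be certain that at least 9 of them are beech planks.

311

In the worst case for collecting beech planks, every non-beech plank comes out first.
There are 29 + 33 + 30 + 25 + 44 + 24 + 33 + 40 + 23 + 21 = 302 non-beech planks altogether.
After those, each further plank must be beech, so 302 + 9 = 311 draws guarantee 9 beech planks.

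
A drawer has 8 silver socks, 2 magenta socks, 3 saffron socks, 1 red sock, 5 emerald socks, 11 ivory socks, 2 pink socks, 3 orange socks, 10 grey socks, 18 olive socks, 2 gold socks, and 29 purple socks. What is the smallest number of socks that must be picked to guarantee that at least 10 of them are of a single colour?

63

The 12 colours are the holes; the socks drawn are the pigeons.
To avoid 10 of any one colour, the worst case takes at most 9 of each colour, or every sock of a colour that has fewer than 9.
That gives 8 + 2 + 3 + 1 + 5 + 9 + 2 + 3 + 9 + 9 + 2 + 9 = 62 socks with no colour reaching 10.
The next sock forces some colour to 10, so 62 + 1 = 63.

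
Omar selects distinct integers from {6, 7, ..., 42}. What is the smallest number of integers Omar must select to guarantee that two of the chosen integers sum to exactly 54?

23

A set avoiding the sum 54 can contain at most one of each pair {x, 54−x}, plus the 7 elements whose complement lies outside the range or equal to its own complement.
The integers 6, …, 27 (22 of them) are such a set: any two sum to at least 6+7 = 13 and at most 26+27 = 53 < 54.
Any 23rd integer completes one of the 15 pairs, so 23 choices force a sum of 54.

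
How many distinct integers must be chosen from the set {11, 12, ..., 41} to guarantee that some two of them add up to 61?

Group the elements by complementary pair {x, 61−x}: {20,41}, {21,40}, {22,39}, …, giving 11 two-element pairs and 9 integers whose partner 61−x falls outside [11,41].
Treating each of those 20 groups as a pigeonhole, one can pick one integer per group — 20 integers — with no two summing to 61.
The 21st integer lands in an occupied pair, forcing a sum of 61.

21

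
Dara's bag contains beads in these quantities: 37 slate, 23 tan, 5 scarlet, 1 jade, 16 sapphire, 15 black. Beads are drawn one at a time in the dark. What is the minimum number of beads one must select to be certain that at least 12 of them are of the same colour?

51

Pigeonhole: the 6 colours are the holes; the beads drawn are the pigeons.
To avoid 12 of any one colour, the worst case takes at most 11 of each colour, or every bead of a colour that has fewer than 11.
That gives 11 + 11 + 5 + 1 + 11 + 11 = 50 beads with no colour reaching 12.
The next bead forces some colour to 12, so 50 + 1 = 51.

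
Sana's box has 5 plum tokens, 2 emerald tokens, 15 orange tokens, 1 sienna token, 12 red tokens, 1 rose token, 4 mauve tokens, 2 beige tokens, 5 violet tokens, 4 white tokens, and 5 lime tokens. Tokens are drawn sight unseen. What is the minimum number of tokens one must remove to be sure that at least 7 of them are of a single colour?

By the pigeonhole principle, the 11 colours are the holes; the tokens drawn are the pigeons.
To avoid 7 of any one colour, the worst case takes at most 6 of each colour, or every token of a colour that has fewer than 6.
That gives 5 + 2 + 6 + 1 + 6 + 1 + 4 + 2 + 5 + 4 + 5 = 41 tokens with no colour reaching 7.
The next token forces some colour to 7, so 41 + 1 = 42.

42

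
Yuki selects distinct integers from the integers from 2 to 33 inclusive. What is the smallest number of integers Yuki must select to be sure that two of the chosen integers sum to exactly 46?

23

A set avoiding the sum 46 can contain at most one of each pair {x, 46−x}, plus the 12 elements whose complement lies outside the range or equal to its own complement.
The integers 2, …, 23 (22 of them) are such a set: any two sum to at least 2+3 = 5 and at most 22+23 = 45 < 46.
By the pigeonhole principle, any 23rd integer completes one of the 10 pairs, so 23 choices force a sum of 46.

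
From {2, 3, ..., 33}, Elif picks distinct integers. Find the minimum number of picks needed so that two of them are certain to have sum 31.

19

Two chosen integers sum to 31 exactly when both halves of some pair {x, 31−x} with 2 ≤ x ≤ 31−x ≤ 29 are chosen — 14 such pairs.
The remaining 4 elements (those with no distinct partner in range) can never complete a 31-sum, so the worst case takes all of them and one from each pair: 4 + 14 = 18.
The 19th integer has to be the second member of some pair, so 18 + 1 = 19.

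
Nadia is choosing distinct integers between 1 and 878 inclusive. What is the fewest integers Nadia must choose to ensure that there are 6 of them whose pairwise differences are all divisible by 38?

Integers whose pairwise differences are multiples of 38 are exactly those sharing a remainder mod 38. The 38 residue classes mod 38 are the pigeonholes.
With 190 integers one could put 5 in each residue class and have no class reach 6.
The 191st integer pushes some class to 6, so 38·5 + 1 = 191.

191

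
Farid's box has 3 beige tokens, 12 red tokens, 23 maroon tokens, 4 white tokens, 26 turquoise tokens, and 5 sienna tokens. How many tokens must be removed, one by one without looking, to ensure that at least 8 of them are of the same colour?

34

By pigeonhole, put each drawn token into a box by colour. The largest draw with every box below 8 takes min(count, 7) from each colour; colours with fewer than 7 contribute all they have.
Σ min(cᵢ, 7) = 3 + 7 + 7 + 4 + 7 + 5 = 33.
Draw number 33 + 1 = 34 must push one box to 8.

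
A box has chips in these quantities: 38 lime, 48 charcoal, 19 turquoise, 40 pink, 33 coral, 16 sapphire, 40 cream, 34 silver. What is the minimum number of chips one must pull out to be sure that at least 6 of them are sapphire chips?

In the worst case for collecting sapphire chips, every non-sapphire chip comes out first.
There are 38 + 48 + 19 + 40 + 33 + 40 + 34 = 252 non-sapphire chips altogether.
After those, each further chip must be sapphire, so 252 + 6 = 258 draws guarantee 6 sapphire chips.

258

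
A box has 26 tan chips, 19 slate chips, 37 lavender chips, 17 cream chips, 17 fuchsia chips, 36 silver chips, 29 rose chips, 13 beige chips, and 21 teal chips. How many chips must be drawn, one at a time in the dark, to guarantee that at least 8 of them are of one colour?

Put each drawn chip into a box by colour. The largest draw with every box below 8 takes min(count, 7) from each colour.
Σ min(cᵢ, 7) = 7 + 7 + 7 + 7 + 7 + 7 + 7 + 7 + 7 = 63.
Draw number 63 + 1 = 64 must push one box to 8.

64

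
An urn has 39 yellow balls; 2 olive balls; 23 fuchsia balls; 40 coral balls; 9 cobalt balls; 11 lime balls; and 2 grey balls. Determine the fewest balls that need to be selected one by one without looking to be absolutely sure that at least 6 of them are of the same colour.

30

Put each drawn ball into a box by colour. The largest draw with every box below 6 takes min(count, 5) from each colour; colours with fewer than 5 contribute all they have.
Σ min(cᵢ, 5) = 5 + 2 + 5 + 5 + 5 + 5 + 2 = 29.
Draw number 29 + 1 = 30 must push one box to 6.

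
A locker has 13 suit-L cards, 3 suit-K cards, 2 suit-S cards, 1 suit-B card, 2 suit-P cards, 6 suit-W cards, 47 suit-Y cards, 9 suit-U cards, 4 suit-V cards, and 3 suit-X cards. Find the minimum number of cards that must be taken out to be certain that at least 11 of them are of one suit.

51

An adversary could hand out at most 10 cards per suit (8 suits run out sooner): 10 + 3 + 2 + 1 + 2 + 6 + 10 + 9 + 4 + 3 = 50 cards and still no suit has 11.
By pigeonhole, one more card lands in a suit already at 10, so 51 draws are enough and 50 are not.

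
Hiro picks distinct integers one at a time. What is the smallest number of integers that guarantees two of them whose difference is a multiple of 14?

15

Integers whose pairwise differences are multiples of 14 are exactly those sharing a remainder mod 14. The 14 residue classes mod 14 are the pigeonholes.
With 14 integers one could put 1 in each residue class and have no class reach 2.
The 15th integer pushes some class to 2, so 14·1 + 1 = 15.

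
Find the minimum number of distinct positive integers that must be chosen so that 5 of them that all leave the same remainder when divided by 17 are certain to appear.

69

The 17 residue classes mod 17 are the pigeonholes.
With 68 integers one could put 4 in each residue class and have no class reach 5.
The 69th integer pushes some class to 5, so 17·4 + 1 = 69.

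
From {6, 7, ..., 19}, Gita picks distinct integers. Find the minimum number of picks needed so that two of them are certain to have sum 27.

9

A set avoiding the sum 27 can contain at most one of each pair {x, 27−x}, plus the 2 elements whose complement lies outside the range.
The integers 6, …, 13 (8 of them) are such a set: any two sum to at least 6+7 = 13 and at most 12+13 = 25 < 27.
Any 9th integer completes one of the 6 pairs, so 9 choices force a sum of 27.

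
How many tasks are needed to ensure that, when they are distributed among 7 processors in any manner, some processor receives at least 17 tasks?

With 112 tasks one could put exactly 16 in each of the 7 processors, and no processor would reach 17.
One more task must land in a processor that already has 16, giving it 17.
So 7 × 16 + 1 = 113 tasks are required.

113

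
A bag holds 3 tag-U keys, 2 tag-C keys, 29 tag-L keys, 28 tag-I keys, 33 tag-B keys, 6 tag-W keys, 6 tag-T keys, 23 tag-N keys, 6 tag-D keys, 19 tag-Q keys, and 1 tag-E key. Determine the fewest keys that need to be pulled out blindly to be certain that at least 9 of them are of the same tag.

65

By the pigeonhole principle, the 11 tags are the holes; the keys drawn are the pigeons.
To avoid 9 of any one tag, the worst case takes at most 8 of each tag, or every key of a tag that has fewer than 8.
That gives 3 + 2 + 8 + 8 + 8 + 6 + 6 + 8 + 6 + 8 + 1 = 64 keys with no tag reaching 9.
The next key forces some tag to 9, so 64 + 1 = 65.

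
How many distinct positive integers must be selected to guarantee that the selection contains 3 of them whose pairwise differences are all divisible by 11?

Integers whose pairwise differences are multiples of 11 are exactly those sharing a remainder mod 11. Pigeonhole: the 11 residue classes mod 11 are the pigeonholes.
With 22 integers one could put 2 in each residue class and have no class reach 3.
The 23rd integer pushes some class to 3, so 11·2 + 1 = 23.

23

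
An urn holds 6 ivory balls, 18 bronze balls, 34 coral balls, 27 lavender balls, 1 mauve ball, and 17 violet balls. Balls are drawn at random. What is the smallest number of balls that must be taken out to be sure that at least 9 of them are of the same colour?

An adversary could hand out at most 8 balls per colour (ivory, mauve run out sooner): 6 + 8 + 8 + 8 + 1 + 8 = 39 balls and still no colour has 9.
By pigeonhole, one more ball lands in a colour already at 8, so 40 draws are enough and 39 are not.

40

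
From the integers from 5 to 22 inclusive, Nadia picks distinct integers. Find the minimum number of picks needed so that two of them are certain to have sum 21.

13

A set avoiding the sum 21 can contain at most one of each pair {x, 21−x}, plus the 6 elements whose complement lies outside the range.
The integers 11, …, 22 (12 of them) are such a set: any two sum to at least 11+12 = 23 > 21.
Pigeonhole: any 13th integer completes one of the 6 pairs, so 13 choices force a sum of 21.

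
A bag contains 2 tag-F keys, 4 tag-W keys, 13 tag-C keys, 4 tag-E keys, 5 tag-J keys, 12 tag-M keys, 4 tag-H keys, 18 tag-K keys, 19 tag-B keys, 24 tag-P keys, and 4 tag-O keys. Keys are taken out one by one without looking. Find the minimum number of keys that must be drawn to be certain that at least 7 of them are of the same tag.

54

Put each drawn key into a box by tag. The largest draw with every box below 7 takes min(count, 6) from each tag; tags with fewer than 6 contribute all they have.
Σ min(cᵢ, 6) = 2 + 4 + 6 + 4 + 5 + 6 + 4 + 6 + 6 + 6 + 4 = 53.
Draw number 53 + 1 = 54 must push one box to 7.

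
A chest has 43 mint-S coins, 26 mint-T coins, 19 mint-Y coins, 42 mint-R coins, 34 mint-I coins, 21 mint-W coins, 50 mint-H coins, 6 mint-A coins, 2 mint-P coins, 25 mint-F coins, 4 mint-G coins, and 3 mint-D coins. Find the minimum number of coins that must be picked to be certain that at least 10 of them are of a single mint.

88

An adversary could hand out at most 9 coins per mint (4 mints run out sooner): 9 + 9 + 9 + 9 + 9 + 9 + 9 + 6 + 2 + 9 + 4 + 3 = 87 coins and still no mint has 10.
By the pigeonhole principle, one more coin lands in a mint already at 9, so 88 draws are enough and 87 are not.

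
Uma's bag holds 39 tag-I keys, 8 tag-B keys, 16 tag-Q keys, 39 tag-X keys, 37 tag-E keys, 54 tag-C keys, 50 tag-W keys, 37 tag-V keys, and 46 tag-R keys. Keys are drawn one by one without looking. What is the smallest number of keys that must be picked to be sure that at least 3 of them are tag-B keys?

321

In the worst case for collecting tag-B keys, every non-tag-B key comes out first.
There are 39 + 16 + 39 + 37 + 54 + 50 + 37 + 46 = 318 non-tag-B keys altogether.
After those, each further key must be tag-B, so 318 + 3 = 321 draws guarantee 3 tag-B keys.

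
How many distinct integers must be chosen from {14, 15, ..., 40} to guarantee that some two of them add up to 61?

A set avoiding the sum 61 can contain at most one of each pair {x, 61−x}, plus the 7 elements whose complement lies outside the range.
The integers 14, …, 30 (17 of them) are such a set: any two sum to at least 14+15 = 29 and at most 29+30 = 59 < 61.
By pigeonhole, any 18th integer completes one of the 10 pairs, so 18 choices force a sum of 61.

18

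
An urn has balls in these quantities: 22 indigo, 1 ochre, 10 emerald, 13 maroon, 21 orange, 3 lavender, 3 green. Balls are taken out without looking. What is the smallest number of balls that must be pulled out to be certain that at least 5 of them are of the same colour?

Put each drawn ball into a box by colour. The largest draw with every box below 5 takes min(count, 4) from each colour; colours with fewer than 4 contribute all they have.
Σ min(cᵢ, 4) = 4 + 1 + 4 + 4 + 4 + 3 + 3 = 23.
Draw number 23 + 1 = 24 must push one box to 5.

24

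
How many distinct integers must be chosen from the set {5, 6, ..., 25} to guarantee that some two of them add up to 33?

13

A set avoiding the sum 33 can contain at most one of each pair {x, 33−x}, plus the 3 elements whose complement lies outside the range.
The integers 5, …, 16 (12 of them) are such a set: any two sum to at least 5+6 = 11 and at most 15+16 = 31 < 33.
By the pigeonhole principle, any 13th integer completes one of the 9 pairs, so 13 choices force a sum of 33.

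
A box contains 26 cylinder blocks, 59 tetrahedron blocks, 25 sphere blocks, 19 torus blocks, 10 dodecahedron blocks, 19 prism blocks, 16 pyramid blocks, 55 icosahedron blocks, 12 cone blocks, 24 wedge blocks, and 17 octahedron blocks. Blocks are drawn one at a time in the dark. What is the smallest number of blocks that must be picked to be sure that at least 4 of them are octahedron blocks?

In the worst case for collecting octahedron blocks, every non-octahedron block comes out first.
There are 26 + 59 + 25 + 19 + 10 + 19 + 16 + 55 + 12 + 24 = 265 non-octahedron blocks altogether.
After those, each further block must be octahedron, so 265 + 4 = 269 draws guarantee 4 octahedron blocks.

269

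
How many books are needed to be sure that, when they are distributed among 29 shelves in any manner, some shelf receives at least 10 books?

262

With 261 books one could put exactly 9 in each of the 29 shelves, and no shelf would reach 10.
One more book must land in a shelf that already has 9, giving it 10.
So 29 × 9 + 1 = 262 books are required.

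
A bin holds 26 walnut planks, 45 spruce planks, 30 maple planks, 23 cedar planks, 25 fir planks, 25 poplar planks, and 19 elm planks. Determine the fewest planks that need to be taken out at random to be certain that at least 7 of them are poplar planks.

In the worst case for collecting poplar planks, every non-poplar plank comes out first.
There are 26 + 45 + 30 + 23 + 25 + 19 = 168 non-poplar planks altogether.
After those, each further plank must be poplar, so 168 + 7 = 175 draws guarantee 7 poplar planks.

175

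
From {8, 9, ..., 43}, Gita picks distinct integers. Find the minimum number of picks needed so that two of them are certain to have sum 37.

A set avoiding the sum 37 can contain at most one of each pair {x, 37−x}, plus the 14 elements whose complement lies outside the range.
The integers 19, …, 43 (25 of them) are such a set: any two sum to at least 19+20 = 39 > 37.
Any 26th integer completes one of the 11 pairs, so 26 choices force a sum of 37.

26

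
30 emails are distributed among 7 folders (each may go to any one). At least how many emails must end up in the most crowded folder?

The 7 folders are the holes and the 30 emails are the pigeons.
If every folder held at most 4 emails, the total would be at most 7 × 4 = 28, which is less than 30.
So some folder holds at least ⌈30/7⌉ = 5 emails.

5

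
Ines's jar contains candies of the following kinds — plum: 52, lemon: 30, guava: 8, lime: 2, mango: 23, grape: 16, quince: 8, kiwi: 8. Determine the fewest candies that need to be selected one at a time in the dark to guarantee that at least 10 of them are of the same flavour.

63

An adversary could hand out at most 9 candies per flavour (4 flavours run out sooner): 9 + 9 + 8 + 2 + 9 + 9 + 8 + 8 = 62 candies and still no flavour has 10.
By the pigeonhole principle, one more candy lands in a flavour already at 9, so 63 draws are enough and 62 are not.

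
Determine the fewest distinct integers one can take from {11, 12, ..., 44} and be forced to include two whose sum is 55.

18

Group the elements by complementary pair {x, 55−x}: {11,44}, {12,43}, {13,42}, …, giving 17 two-element pairs.
Treating each of those 17 groups as a pigeonhole, one can pick one integer per group — 17 integers — with no two summing to 55.
The 18th integer lands in an occupied pair, forcing a sum of 55.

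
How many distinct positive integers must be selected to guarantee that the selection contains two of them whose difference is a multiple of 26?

Integers whose pairwise differences are multiples of 26 are exactly those sharing a remainder mod 26. By the pigeonhole principle, the 26 residue classes mod 26 are the pigeonholes.
With 26 integers one could put 1 in each residue class and have no class reach 2.
The 27th integer pushes some class to 2, so 26·1 + 1 = 27.

27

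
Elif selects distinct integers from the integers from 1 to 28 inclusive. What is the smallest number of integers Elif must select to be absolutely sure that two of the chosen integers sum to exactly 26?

Group the elements by complementary pair {x, 26−x}: {1,25}, {2,24}, {3,23}, …, giving 12 two-element pairs, the single value 13 (it cannot pair with itself since the integers are distinct), and 3 integers whose partner 26−x falls outside [1,28].
Treating each of those 16 groups as a pigeonhole, one can pick one integer per group — 16 integers — with no two summing to 26.
The 17th integer lands in an occupied pair, forcing a sum of 26.

17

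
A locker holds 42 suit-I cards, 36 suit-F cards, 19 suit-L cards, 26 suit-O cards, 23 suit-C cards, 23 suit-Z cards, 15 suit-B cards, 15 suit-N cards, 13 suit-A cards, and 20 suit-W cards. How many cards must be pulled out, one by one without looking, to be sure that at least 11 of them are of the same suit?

By the pigeonhole principle, put each drawn card into a box by suit. The largest draw with every box below 11 takes min(count, 10) from each suit.
Σ min(cᵢ, 10) = 10 + 10 + 10 + 10 + 10 + 10 + 10 + 10 + 10 + 10 = 100.
Draw number 100 + 1 = 101 must push one box to 11.

101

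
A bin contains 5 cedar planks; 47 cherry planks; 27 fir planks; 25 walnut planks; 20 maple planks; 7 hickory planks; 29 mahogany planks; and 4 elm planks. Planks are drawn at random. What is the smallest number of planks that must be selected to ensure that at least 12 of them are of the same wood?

The 8 woods are the holes; the planks drawn are the pigeons.
To avoid 12 of any one wood, the worst case takes at most 11 of each wood, or every plank of a wood that has fewer than 11.
That gives 5 + 11 + 11 + 11 + 11 + 7 + 11 + 4 = 71 planks with no wood reaching 12.
The next plank forces some wood to 12, so 71 + 1 = 72.

72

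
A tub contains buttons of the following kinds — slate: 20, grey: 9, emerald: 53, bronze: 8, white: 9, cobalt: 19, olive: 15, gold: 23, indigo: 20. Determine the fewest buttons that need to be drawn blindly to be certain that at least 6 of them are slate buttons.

162

In the worst case for collecting slate buttons, every non-slate button comes out first.
There are 9 + 53 + 8 + 9 + 19 + 15 + 23 + 20 = 156 non-slate buttons altogether.
After those, each further button must be slate, so 156 + 6 = 162 draws guarantee 6 slate buttons.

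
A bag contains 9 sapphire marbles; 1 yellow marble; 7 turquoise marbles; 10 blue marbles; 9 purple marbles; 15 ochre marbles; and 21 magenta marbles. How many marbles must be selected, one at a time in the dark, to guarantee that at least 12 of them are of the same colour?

Put each drawn marble into a box by colour. The largest draw with every box below 12 takes min(count, 11) from each colour; colours with fewer than 11 contribute all they have.
Σ min(cᵢ, 11) = 9 + 1 + 7 + 10 + 9 + 11 + 11 = 58.
Draw number 58 + 1 = 59 must push one box to 12.

59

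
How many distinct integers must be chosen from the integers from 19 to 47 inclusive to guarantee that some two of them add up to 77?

21

Group the elements by complementary pair {x, 77−x}: {30,47}, {31,46}, {32,45}, …, giving 9 two-element pairs and 11 integers whose partner 77−x falls outside [19,47].
By the pigeonhole principle, treating each of those 20 groups as a pigeonhole, one can pick one integer per group — 20 integers — with no two summing to 77.
The 21st integer lands in an occupied pair, forcing a sum of 77.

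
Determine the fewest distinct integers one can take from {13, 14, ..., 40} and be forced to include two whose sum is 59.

18

Two chosen integers sum to 59 exactly when both halves of some pair {x, 59−x} with 19 ≤ x ≤ 59−x ≤ 40 are chosen — 11 such pairs.
The remaining 6 elements (those with no distinct partner in range) can never complete a 59-sum, so the worst case takes all of them and one from each pair: 6 + 11 = 17.
The 18th integer has to be the second member of some pair, so 17 + 1 = 18.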